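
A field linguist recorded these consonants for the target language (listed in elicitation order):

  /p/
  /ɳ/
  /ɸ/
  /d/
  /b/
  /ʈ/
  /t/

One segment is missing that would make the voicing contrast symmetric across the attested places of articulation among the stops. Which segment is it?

/ɖ/

Voiceless: /p/ (bilabial), /t/ (alveolar), /ʈ/ (retroflex).
Voiced: /b/ (bilabial), /d/ (alveolar).
The retroflex row has no voiced member, so the gap is the voiced retroflex stop /ɖ/.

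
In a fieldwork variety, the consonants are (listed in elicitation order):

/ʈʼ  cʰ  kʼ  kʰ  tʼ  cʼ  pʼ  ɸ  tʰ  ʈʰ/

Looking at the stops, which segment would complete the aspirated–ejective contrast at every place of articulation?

/pʰ/

place of articulation  aspirated  ejective
bilabial          —         pʼ      
alveolar          tʰ        tʼ      
retroflex         ʈʰ        ʈʼ      
palatal           cʰ        cʼ      
velar             kʰ        kʼ      
The bilabial row has no aspirated member, so the gap is the aspirated bilabial stop /pʰ/.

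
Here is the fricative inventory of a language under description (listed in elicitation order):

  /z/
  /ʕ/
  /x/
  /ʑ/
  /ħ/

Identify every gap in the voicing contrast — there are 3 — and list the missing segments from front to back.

/s/, /ɕ/, /ɣ/

Voiceless: /x/ (velar), /ħ/ (pharyngeal).
Voiced: /z/ (alveolar), /ʑ/ (alveolo-palatal), /ʕ/ (pharyngeal).
Gaps, from front to back: alveolar lacks voiceless (/s/); alveolo-palatal lacks voiceless (/ɕ/); velar lacks voiced (/ɣ/).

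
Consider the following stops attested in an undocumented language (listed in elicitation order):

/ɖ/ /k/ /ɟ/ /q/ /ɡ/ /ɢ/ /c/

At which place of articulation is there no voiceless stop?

place of articulation  voiceless  voiced  
retroflex         —         ɖ       
palatal           c         ɟ       
velar             k         ɡ       
uvular            q         ɢ       
Every place of articulation has a voiceless member except retroflex, where /ʈ/ would be expected.

retroflex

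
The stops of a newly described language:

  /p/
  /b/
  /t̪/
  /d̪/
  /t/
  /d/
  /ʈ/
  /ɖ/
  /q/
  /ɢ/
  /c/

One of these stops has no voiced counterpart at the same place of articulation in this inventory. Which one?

Bilabial: /p/ ~ /b/
Dental: /t̪/ ~ /d̪/
Alveolar: /t/ ~ /d/
Retroflex: /ʈ/ ~ /ɖ/
Uvular: /q/ ~ /ɢ/
Palatal: only /c/ (voiceless); no voiced partner.
So /c/ is the unpaired segment.

/c/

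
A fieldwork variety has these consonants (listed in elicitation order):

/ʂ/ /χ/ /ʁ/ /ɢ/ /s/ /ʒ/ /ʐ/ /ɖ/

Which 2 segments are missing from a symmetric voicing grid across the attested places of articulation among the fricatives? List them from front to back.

/z/, /ʃ/

Voiceless: /s/ (alveolar), /ʂ/ (retroflex), /χ/ (uvular).
Voiced: /ʒ/ (postalveolar), /ʐ/ (retroflex), /ʁ/ (uvular).
Gaps, from front to back: alveolar lacks voiced (/z/); postalveolar lacks voiceless (/ʃ/).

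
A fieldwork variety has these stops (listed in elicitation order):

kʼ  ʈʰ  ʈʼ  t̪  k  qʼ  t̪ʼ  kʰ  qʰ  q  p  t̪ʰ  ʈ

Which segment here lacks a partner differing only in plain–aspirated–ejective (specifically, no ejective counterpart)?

/p/

Dental: /t̪/ ~ /t̪ʰ/ ~ /t̪ʼ/
Retroflex: /ʈ/ ~ /ʈʰ/ ~ /ʈʼ/
Velar: /k/ ~ /kʰ/ ~ /kʼ/
Uvular: /q/ ~ /qʰ/ ~ /qʼ/
Bilabial: only /p/ (plain); no ejective partner.
So /p/ is the unpaired segment.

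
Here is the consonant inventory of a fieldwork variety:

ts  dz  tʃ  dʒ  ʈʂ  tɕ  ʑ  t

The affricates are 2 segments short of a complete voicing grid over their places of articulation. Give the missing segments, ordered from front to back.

/ɖʐ/, /dʑ/

place of articulation  voiceless  voiced  
alveolar          ts        dz      
postalveolar      tʃ        dʒ      
retroflex         ʈʂ        —       
alveolo-palatal   tɕ        —       
Gaps, from front to back: retroflex lacks voiced (/ɖʐ/); alveolo-palatal lacks voiced (/dʑ/).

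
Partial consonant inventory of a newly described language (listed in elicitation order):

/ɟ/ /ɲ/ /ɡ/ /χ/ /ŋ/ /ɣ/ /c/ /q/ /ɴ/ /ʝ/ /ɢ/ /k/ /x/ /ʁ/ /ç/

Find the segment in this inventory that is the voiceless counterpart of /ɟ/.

/ɟ/ is a voiced palatal stop.
The voiceless counterpart is a voiceless palatal stop — in this inventory, /c/.

/c/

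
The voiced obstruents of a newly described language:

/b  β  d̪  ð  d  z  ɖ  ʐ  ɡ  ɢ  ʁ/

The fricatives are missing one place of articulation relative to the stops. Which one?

bilabial: stop /b/, fricative /β/.
dental: stop /d̪/, fricative /ð/.
alveolar: stop /d/, fricative /z/.
retroflex: stop /ɖ/, fricative /ʐ/.
velar: stop /ɡ/, fricative —.
uvular: stop /ɢ/, fricative /ʁ/.
Every place of articulation has a fricative member except velar, where /ɣ/ would be expected.

velar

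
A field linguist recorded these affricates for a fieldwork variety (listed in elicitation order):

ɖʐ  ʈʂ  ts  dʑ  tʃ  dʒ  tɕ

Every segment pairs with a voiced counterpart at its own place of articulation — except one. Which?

/ts/

Postalveolar: /tʃ/ ~ /dʒ/
Retroflex: /ʈʂ/ ~ /ɖʐ/
Alveolo-palatal: /tɕ/ ~ /dʑ/
Alveolar: only /ts/ (voiceless); no voiced partner.
So /ts/ is the unpaired segment.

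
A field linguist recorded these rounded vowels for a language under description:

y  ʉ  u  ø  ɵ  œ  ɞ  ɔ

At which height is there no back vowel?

Front: /y/ (high), /ø/ (high-mid), /œ/ (low-mid).
Central: /ʉ/ (high), /ɵ/ (high-mid), /ɞ/ (low-mid).
Back: /u/ (high), /ɔ/ (low-mid).
Every height has a back member except high-mid, where /o/ would be expected.

high-mid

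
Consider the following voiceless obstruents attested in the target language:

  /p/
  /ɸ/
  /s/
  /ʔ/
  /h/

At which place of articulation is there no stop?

alveolar

place of articulation  stop      fricative
bilabial          p         ɸ       
alveolar          —         s       
glottal           ʔ         h       
Every place of articulation has a stop member except alveolar, where /t/ would be expected.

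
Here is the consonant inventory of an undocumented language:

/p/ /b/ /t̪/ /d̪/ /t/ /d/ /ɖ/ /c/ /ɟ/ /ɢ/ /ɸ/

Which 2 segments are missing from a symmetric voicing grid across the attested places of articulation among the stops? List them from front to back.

Voiceless: /p/ (bilabial), /t̪/ (dental), /t/ (alveolar), /c/ (palatal).
Voiced: /b/ (bilabial), /d̪/ (dental), /d/ (alveolar), /ɖ/ (retroflex), /ɟ/ (palatal), /ɢ/ (uvular).
Gaps, from front to back: retroflex lacks voiceless (/ʈ/); uvular lacks voiceless (/q/).

/ʈ/, /q/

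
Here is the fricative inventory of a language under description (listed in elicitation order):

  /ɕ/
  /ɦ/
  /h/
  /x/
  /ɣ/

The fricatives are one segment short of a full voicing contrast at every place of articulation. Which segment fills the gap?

/ʑ/

Voiceless: /ɕ/ (alveolo-palatal), /x/ (velar), /h/ (glottal).
Voiced: /ɣ/ (velar), /ɦ/ (glottal).
The alveolo-palatal row has no voiced member, so the gap is the voiced alveolo-palatal fricative /ʑ/.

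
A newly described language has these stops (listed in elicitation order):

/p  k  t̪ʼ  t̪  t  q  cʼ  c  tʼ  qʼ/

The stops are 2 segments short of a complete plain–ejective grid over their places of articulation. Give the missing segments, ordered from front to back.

/pʼ/, /kʼ/

bilabial: plain /p/, ejective —.
dental: plain /t̪/, ejective /t̪ʼ/.
alveolar: plain /t/, ejective /tʼ/.
palatal: plain /c/, ejective /cʼ/.
velar: plain /k/, ejective —.
uvular: plain /q/, ejective /qʼ/.
Gaps, from front to back: bilabial lacks ejective (/pʼ/); velar lacks ejective (/kʼ/).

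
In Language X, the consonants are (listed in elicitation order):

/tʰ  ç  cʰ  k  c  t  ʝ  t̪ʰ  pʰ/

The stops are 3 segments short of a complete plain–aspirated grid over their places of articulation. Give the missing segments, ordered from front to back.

bilabial: plain —, aspirated /pʰ/.
dental: plain —, aspirated /t̪ʰ/.
alveolar: plain /t/, aspirated /tʰ/.
palatal: plain /c/, aspirated /cʰ/.
velar: plain /k/, aspirated —.
Gaps, from front to back: bilabial lacks plain (/p/); dental lacks plain (/t̪/); velar lacks aspirated (/kʰ/).

/p/, /t̪/, /kʰ/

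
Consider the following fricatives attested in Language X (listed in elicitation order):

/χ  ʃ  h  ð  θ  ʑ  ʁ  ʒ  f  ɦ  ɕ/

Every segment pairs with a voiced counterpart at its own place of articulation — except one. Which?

Dental: /θ/ ~ /ð/
Postalveolar: /ʃ/ ~ /ʒ/
Alveolo-palatal: /ɕ/ ~ /ʑ/
Uvular: /χ/ ~ /ʁ/
Glottal: /h/ ~ /ɦ/
Labiodental: only /f/ (voiceless); no voiced partner.
So /f/ is the unpaired segment.

/f/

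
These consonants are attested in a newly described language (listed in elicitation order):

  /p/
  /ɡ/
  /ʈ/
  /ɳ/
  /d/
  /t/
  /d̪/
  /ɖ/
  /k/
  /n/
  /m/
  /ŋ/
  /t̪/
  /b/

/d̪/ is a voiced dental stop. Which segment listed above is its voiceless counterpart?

The voiceless counterpart is a voiceless dental stop — in this inventory, /t̪/.

/t̪/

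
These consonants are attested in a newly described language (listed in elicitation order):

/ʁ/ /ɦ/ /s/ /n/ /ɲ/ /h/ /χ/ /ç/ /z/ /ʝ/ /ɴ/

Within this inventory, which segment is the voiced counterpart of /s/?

/z/

/s/ is a voiceless alveolar fricative.
The voiced counterpart is a voiced alveolar fricative — in this inventory, /z/.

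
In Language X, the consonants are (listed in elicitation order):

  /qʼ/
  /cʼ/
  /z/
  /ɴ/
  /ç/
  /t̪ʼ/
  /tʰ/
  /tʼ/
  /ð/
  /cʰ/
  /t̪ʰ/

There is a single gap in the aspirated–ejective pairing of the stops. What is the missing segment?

place of articulation  aspirated  ejective
dental            t̪ʰ       t̪ʼ     
alveolar          tʰ        tʼ      
palatal           cʰ        cʼ      
uvular            —         qʼ      
The uvular row has no aspirated member, so the gap is the aspirated uvular stop /qʰ/.

/qʰ/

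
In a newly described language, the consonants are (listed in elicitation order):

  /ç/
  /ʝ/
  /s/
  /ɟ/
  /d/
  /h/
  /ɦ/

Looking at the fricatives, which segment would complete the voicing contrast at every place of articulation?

/z/

alveolar: voiceless /s/, voiced —.
palatal: voiceless /ç/, voiced /ʝ/.
glottal: voiceless /h/, voiced /ɦ/.
The alveolar row has no voiced member, so the gap is the voiced alveolar fricative /z/.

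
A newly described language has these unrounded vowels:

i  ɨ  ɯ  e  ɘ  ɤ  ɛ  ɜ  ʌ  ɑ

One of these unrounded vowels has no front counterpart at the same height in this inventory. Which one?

/ɑ/

High: /i/ ~ /ɨ/ ~ /ɯ/
High-mid: /e/ ~ /ɘ/ ~ /ɤ/
Low-mid: /ɛ/ ~ /ɜ/ ~ /ʌ/
Low: only /ɑ/ (back); no front partner.
So /ɑ/ is the unpaired segment.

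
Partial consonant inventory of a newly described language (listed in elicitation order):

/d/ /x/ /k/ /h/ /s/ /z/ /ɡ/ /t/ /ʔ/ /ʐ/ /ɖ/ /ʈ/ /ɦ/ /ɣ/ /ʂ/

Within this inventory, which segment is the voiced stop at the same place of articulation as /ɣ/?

/ɡ/

/ɣ/ is a voiced velar fricative.
The voiced stop at the same place is a voiced velar stop — in this inventory, /ɡ/.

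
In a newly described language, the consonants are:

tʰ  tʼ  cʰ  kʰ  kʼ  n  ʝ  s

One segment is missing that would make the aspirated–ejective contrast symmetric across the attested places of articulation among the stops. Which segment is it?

/cʼ/

place of articulation  aspirated  ejective
alveolar          tʰ        tʼ      
palatal           cʰ        —       
velar             kʰ        kʼ      
The palatal row has no ejective member, so the gap is the ejective palatal stop /cʼ/.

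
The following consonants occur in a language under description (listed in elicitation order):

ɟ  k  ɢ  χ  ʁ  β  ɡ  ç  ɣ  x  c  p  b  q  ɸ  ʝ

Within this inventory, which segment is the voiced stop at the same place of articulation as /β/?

/b/

/β/ is a voiced bilabial fricative.
The voiced stop at the same place is a voiced bilabial stop — in this inventory, /b/.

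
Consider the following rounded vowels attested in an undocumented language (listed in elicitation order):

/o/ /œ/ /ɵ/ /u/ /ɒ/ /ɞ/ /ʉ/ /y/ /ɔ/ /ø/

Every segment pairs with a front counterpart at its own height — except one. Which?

High: /y/ ~ /ʉ/ ~ /u/
High-mid: /ø/ ~ /ɵ/ ~ /o/
Low-mid: /œ/ ~ /ɞ/ ~ /ɔ/
Low: only /ɒ/ (back); no front partner.
So /ɒ/ is the unpaired segment.

/ɒ/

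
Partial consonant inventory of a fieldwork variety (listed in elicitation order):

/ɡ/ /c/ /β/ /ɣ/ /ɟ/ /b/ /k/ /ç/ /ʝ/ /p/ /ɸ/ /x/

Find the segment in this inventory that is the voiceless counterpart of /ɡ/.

/ɡ/ is a voiced velar stop.
The voiceless counterpart is a voiceless velar stop — in this inventory, /k/.

/k/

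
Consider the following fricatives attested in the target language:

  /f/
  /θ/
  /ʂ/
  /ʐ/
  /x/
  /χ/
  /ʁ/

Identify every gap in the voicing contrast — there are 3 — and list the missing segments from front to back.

/v/, /ð/, /ɣ/

Voiceless: /f/ (labiodental), /θ/ (dental), /ʂ/ (retroflex), /x/ (velar), /χ/ (uvular).
Voiced: /ʐ/ (retroflex), /ʁ/ (uvular).
Gaps, from front to back: labiodental lacks voiced (/v/); dental lacks voiced (/ð/); velar lacks voiced (/ɣ/).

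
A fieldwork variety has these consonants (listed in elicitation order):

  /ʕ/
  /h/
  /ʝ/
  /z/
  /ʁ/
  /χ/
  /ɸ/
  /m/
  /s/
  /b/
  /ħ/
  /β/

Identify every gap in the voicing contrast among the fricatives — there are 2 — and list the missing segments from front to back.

/ç/, /ɦ/

bilabial: voiceless /ɸ/, voiced /β/.
alveolar: voiceless /s/, voiced /z/.
palatal: voiceless —, voiced /ʝ/.
uvular: voiceless /χ/, voiced /ʁ/.
pharyngeal: voiceless /ħ/, voiced /ʕ/.
glottal: voiceless /h/, voiced —.
Gaps, from front to back: palatal lacks voiceless (/ç/); glottal lacks voiced (/ɦ/).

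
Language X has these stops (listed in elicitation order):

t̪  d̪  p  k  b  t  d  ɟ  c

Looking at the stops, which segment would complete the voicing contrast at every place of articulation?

/ɡ/

bilabial: voiceless /p/, voiced /b/.
dental: voiceless /t̪/, voiced /d̪/.
alveolar: voiceless /t/, voiced /d/.
palatal: voiceless /c/, voiced /ɟ/.
velar: voiceless /k/, voiced —.
The velar row has no voiced member, so the gap is the voiced velar stop /ɡ/.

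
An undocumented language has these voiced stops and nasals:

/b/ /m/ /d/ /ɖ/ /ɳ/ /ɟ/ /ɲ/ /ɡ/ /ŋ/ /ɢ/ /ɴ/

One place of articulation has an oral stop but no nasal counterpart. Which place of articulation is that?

alveolar

place of articulation  oral stop  nasal   
bilabial          b         m       
alveolar          d         —       
retroflex         ɖ         ɳ       
palatal           ɟ         ɲ       
velar             ɡ         ŋ       
uvular            ɢ         ɴ       
Every place of articulation has a nasal member except alveolar, where /n/ would be expected.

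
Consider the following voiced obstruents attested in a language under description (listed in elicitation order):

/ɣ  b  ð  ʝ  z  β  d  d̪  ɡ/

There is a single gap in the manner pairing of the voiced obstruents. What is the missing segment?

bilabial: stop /b/, fricative /β/.
dental: stop /d̪/, fricative /ð/.
alveolar: stop /d/, fricative /z/.
palatal: stop —, fricative /ʝ/.
velar: stop /ɡ/, fricative /ɣ/.
The palatal row has no stop member, so the gap is the palatal stop /ɟ/.

/ɟ/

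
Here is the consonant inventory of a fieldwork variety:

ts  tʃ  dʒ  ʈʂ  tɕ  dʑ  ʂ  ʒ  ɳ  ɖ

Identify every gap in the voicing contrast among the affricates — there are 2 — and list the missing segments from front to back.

/dz/, /ɖʐ/

Voiceless: /ts/ (alveolar), /tʃ/ (postalveolar), /ʈʂ/ (retroflex), /tɕ/ (alveolo-palatal).
Voiced: /dʒ/ (postalveolar), /dʑ/ (alveolo-palatal).
Gaps, from front to back: alveolar lacks voiced (/dz/); retroflex lacks voiced (/ɖʐ/).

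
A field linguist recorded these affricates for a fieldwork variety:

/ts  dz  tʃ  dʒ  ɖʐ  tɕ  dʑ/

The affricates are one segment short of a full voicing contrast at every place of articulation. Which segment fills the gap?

place of articulation  voiceless  voiced  
alveolar          ts        dz      
postalveolar      tʃ        dʒ      
retroflex         —         ɖʐ      
alveolo-palatal   tɕ        dʑ      
The retroflex row has no voiceless member, so the gap is the voiceless retroflex affricate /ʈʂ/.

/ʈʂ/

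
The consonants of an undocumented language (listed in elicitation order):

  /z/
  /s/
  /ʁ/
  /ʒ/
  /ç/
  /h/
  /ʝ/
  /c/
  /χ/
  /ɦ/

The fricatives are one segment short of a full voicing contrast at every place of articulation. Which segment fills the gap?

alveolar: voiceless /s/, voiced /z/.
postalveolar: voiceless —, voiced /ʒ/.
palatal: voiceless /ç/, voiced /ʝ/.
uvular: voiceless /χ/, voiced /ʁ/.
glottal: voiceless /h/, voiced /ɦ/.
The postalveolar row has no voiceless member, so the gap is the voiceless postalveolar fricative /ʃ/.

/ʃ/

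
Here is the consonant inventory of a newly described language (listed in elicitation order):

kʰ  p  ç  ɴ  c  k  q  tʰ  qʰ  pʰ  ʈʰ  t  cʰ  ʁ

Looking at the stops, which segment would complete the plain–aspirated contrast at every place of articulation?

/ʈ/

Plain: /p/ (bilabial), /t/ (alveolar), /c/ (palatal), /k/ (velar), /q/ (uvular).
Aspirated: /pʰ/ (bilabial), /tʰ/ (alveolar), /ʈʰ/ (retroflex), /cʰ/ (palatal), /kʰ/ (velar), /qʰ/ (uvular).
The retroflex row has no plain member, so the gap is the plain retroflex stop /ʈ/.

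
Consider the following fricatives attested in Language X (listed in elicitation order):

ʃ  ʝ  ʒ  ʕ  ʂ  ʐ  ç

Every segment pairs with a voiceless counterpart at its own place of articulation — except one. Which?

/ʕ/

Postalveolar: /ʃ/ ~ /ʒ/
Retroflex: /ʂ/ ~ /ʐ/
Palatal: /ç/ ~ /ʝ/
Pharyngeal: only /ʕ/ (voiced); no voiceless partner.
So /ʕ/ is the unpaired segment.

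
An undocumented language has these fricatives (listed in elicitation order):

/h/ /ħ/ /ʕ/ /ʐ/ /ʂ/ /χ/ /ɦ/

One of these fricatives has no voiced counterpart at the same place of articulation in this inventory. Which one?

/χ/

Retroflex: /ʂ/ ~ /ʐ/
Pharyngeal: /ħ/ ~ /ʕ/
Glottal: /h/ ~ /ɦ/
Uvular: only /χ/ (voiceless); no voiced partner.
So /χ/ is the unpaired segment.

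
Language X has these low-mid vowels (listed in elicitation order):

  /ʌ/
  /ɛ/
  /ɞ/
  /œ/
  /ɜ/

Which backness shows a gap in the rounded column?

back

Unrounded: /ɛ/ (front), /ɜ/ (central), /ʌ/ (back).
Rounded: /œ/ (front), /ɞ/ (central).
Every backness has a rounded member except back, where /ɔ/ would be expected.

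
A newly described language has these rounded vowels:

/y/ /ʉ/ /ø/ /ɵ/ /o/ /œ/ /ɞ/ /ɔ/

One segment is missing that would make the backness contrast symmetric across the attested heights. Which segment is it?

/u/

high: front /y/, central /ʉ/, back —.
high-mid: front /ø/, central /ɵ/, back /o/.
low-mid: front /œ/, central /ɞ/, back /ɔ/.
The high row has no back member, so the gap is the high back rounded vowel /u/.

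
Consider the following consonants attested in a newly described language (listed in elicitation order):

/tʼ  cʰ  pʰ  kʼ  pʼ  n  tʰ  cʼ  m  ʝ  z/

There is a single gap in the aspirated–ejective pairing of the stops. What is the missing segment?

/kʰ/

bilabial: aspirated /pʰ/, ejective /pʼ/.
alveolar: aspirated /tʰ/, ejective /tʼ/.
palatal: aspirated /cʰ/, ejective /cʼ/.
velar: aspirated —, ejective /kʼ/.
The velar row has no aspirated member, so the gap is the aspirated velar stop /kʰ/.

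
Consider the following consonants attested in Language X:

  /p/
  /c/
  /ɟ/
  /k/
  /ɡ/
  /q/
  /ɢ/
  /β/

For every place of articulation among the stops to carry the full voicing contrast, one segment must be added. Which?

/b/

place of articulation  voiceless  voiced  
bilabial          p         —       
palatal           c         ɟ       
velar             k         ɡ       
uvular            q         ɢ       
The bilabial row has no voiced member, so the gap is the voiced bilabial stop /b/.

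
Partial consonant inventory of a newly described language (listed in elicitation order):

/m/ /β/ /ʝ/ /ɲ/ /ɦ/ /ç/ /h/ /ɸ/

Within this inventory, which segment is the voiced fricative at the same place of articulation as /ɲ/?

/ʝ/

/ɲ/ is a palatal nasal.
The voiced fricative at the same place is a voiced palatal fricative — in this inventory, /ʝ/.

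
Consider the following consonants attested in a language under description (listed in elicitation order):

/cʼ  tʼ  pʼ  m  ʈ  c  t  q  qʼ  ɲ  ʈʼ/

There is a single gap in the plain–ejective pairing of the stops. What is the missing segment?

Plain: /t/ (alveolar), /ʈ/ (retroflex), /c/ (palatal), /q/ (uvular).
Ejective: /pʼ/ (bilabial), /tʼ/ (alveolar), /ʈʼ/ (retroflex), /cʼ/ (palatal), /qʼ/ (uvular).
The bilabial row has no plain member, so the gap is the plain bilabial stop /p/.

/p/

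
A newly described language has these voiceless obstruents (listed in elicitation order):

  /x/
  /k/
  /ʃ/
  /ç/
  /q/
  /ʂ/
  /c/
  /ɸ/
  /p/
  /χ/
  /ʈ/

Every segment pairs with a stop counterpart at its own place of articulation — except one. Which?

/ʃ/

Bilabial: /p/ ~ /ɸ/
Retroflex: /ʈ/ ~ /ʂ/
Palatal: /c/ ~ /ç/
Velar: /k/ ~ /x/
Uvular: /q/ ~ /χ/
Postalveolar: only /ʃ/ (fricative); no stop partner.
So /ʃ/ is the unpaired segment.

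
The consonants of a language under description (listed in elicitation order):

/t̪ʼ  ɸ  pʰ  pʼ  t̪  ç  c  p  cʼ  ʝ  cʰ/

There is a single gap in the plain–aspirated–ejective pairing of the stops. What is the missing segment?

/t̪ʰ/

place of articulation  plain     aspirated  ejective
bilabial          p         pʰ        pʼ      
dental            t̪        —         t̪ʼ     
palatal           c         cʰ        cʼ      
The dental row has no aspirated member, so the gap is the aspirated dental stop /t̪ʰ/.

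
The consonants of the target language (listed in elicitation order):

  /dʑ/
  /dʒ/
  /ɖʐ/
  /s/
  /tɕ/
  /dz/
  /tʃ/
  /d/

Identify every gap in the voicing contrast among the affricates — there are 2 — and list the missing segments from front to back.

alveolar: voiceless —, voiced /dz/.
postalveolar: voiceless /tʃ/, voiced /dʒ/.
retroflex: voiceless —, voiced /ɖʐ/.
alveolo-palatal: voiceless /tɕ/, voiced /dʑ/.
Gaps, from front to back: alveolar lacks voiceless (/ts/); retroflex lacks voiceless (/ʈʂ/).

/ts/, /ʈʂ/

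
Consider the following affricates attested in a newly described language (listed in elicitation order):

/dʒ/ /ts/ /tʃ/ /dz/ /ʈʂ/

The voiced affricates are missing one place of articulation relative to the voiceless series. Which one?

alveolar: voiceless /ts/, voiced /dz/.
postalveolar: voiceless /tʃ/, voiced /dʒ/.
retroflex: voiceless /ʈʂ/, voiced —.
Every place of articulation has a voiced member except retroflex, where /ɖʐ/ would be expected.

retroflex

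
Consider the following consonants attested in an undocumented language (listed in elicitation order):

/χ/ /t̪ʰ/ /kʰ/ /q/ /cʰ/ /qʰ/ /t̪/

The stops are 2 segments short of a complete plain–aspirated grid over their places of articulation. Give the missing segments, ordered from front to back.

/c/, /k/

Plain: /t̪/ (dental), /q/ (uvular).
Aspirated: /t̪ʰ/ (dental), /cʰ/ (palatal), /kʰ/ (velar), /qʰ/ (uvular).
Gaps, from front to back: palatal lacks plain (/c/); velar lacks plain (/k/).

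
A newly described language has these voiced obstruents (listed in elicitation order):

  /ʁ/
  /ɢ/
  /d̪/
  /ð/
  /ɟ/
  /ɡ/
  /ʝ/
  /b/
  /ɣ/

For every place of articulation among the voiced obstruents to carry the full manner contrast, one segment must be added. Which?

/β/

Stop: /b/ (bilabial), /d̪/ (dental), /ɟ/ (palatal), /ɡ/ (velar), /ɢ/ (uvular).
Fricative: /ð/ (dental), /ʝ/ (palatal), /ɣ/ (velar), /ʁ/ (uvular).
The bilabial row has no fricative member, so the gap is the bilabial fricative /β/.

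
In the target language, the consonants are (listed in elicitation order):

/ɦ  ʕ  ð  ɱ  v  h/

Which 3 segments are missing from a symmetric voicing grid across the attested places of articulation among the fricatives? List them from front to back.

/f/, /θ/, /ħ/

place of articulation  voiceless  voiced  
labiodental       —         v       
dental            —         ð       
pharyngeal        —         ʕ       
glottal           h         ɦ       
Gaps, from front to back: labiodental lacks voiceless (/f/); dental lacks voiceless (/θ/); pharyngeal lacks voiceless (/ħ/).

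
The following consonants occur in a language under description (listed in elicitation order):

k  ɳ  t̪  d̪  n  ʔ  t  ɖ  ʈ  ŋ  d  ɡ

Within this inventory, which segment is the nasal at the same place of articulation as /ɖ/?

/ɳ/

/ɖ/ is a voiced retroflex stop.
The nasal at the same place is a retroflex nasal — in this inventory, /ɳ/.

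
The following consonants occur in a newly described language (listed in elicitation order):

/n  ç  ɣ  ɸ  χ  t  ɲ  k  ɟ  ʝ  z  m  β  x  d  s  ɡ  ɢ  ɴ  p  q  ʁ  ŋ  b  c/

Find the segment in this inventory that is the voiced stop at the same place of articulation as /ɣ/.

/ɡ/

/ɣ/ is a voiced velar fricative.
The voiced stop at the same place is a voiced velar stop — in this inventory, /ɡ/.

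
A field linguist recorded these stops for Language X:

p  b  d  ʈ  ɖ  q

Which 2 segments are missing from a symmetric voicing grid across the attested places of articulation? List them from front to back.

Voiceless: /p/ (bilabial), /ʈ/ (retroflex), /q/ (uvular).
Voiced: /b/ (bilabial), /d/ (alveolar), /ɖ/ (retroflex).
Gaps, from front to back: alveolar lacks voiceless (/t/); uvular lacks voiced (/ɢ/).

/t/, /ɢ/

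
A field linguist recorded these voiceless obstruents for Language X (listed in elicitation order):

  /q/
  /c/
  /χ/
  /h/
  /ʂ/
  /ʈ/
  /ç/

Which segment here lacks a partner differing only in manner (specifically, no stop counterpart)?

Retroflex: /ʈ/ ~ /ʂ/
Palatal: /c/ ~ /ç/
Uvular: /q/ ~ /χ/
Glottal: only /h/ (fricative); no stop partner.
So /h/ is the unpaired segment.

/h/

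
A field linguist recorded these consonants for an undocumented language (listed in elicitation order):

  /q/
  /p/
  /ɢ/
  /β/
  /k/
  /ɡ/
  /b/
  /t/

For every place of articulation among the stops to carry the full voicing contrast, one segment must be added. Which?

place of articulation  voiceless  voiced  
bilabial          p         b       
alveolar          t         —       
velar             k         ɡ       
uvular            q         ɢ       
The alveolar row has no voiced member, so the gap is the voiced alveolar stop /d/.

/d/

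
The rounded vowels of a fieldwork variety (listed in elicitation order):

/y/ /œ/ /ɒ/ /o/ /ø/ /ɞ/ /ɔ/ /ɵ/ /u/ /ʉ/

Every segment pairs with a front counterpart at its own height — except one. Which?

High: /y/ ~ /ʉ/ ~ /u/
High-mid: /ø/ ~ /ɵ/ ~ /o/
Low-mid: /œ/ ~ /ɞ/ ~ /ɔ/
Low: only /ɒ/ (back); no front partner.
So /ɒ/ is the unpaired segment.

/ɒ/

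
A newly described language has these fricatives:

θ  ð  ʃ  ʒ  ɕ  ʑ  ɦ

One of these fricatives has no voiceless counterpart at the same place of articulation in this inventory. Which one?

/ɦ/

Dental: /θ/ ~ /ð/
Postalveolar: /ʃ/ ~ /ʒ/
Alveolo-palatal: /ɕ/ ~ /ʑ/
Glottal: only /ɦ/ (voiced); no voiceless partner.
So /ɦ/ is the unpaired segment.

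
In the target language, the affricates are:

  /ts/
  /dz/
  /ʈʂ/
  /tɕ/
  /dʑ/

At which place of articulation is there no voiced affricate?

Voiceless: /ts/ (alveolar), /ʈʂ/ (retroflex), /tɕ/ (alveolo-palatal).
Voiced: /dz/ (alveolar), /dʑ/ (alveolo-palatal).
Every place of articulation has a voiced member except retroflex, where /ɖʐ/ would be expected.

retroflex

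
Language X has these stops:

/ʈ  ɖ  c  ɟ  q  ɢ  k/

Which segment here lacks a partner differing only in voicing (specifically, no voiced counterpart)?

Retroflex: /ʈ/ ~ /ɖ/
Palatal: /c/ ~ /ɟ/
Uvular: /q/ ~ /ɢ/
Velar: only /k/ (voiceless); no voiced partner.
So /k/ is the unpaired segment.

/k/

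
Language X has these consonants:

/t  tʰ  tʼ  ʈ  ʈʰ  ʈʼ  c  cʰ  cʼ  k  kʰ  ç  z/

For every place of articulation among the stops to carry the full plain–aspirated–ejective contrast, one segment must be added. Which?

place of articulation  plain     aspirated  ejective
alveolar          t         tʰ        tʼ      
retroflex         ʈ         ʈʰ        ʈʼ      
palatal           c         cʰ        cʼ      
velar             k         kʰ        —       
The velar row has no ejective member, so the gap is the ejective velar stop /kʼ/.

/kʼ/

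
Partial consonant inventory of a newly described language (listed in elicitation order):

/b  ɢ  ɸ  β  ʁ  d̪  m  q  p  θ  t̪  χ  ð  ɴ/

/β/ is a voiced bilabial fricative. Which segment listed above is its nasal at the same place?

The nasal at the same place is a bilabial nasal — in this inventory, /m/.

/m/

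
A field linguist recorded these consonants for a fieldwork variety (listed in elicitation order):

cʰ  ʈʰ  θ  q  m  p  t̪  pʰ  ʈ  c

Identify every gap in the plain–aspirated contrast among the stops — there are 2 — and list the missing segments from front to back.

bilabial: plain /p/, aspirated /pʰ/.
dental: plain /t̪/, aspirated —.
retroflex: plain /ʈ/, aspirated /ʈʰ/.
palatal: plain /c/, aspirated /cʰ/.
uvular: plain /q/, aspirated —.
Gaps, from front to back: dental lacks aspirated (/t̪ʰ/); uvular lacks aspirated (/qʰ/).

/t̪ʰ/, /qʰ/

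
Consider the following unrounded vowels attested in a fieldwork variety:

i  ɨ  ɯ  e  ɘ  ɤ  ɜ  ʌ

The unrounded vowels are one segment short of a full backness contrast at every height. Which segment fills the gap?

/ɛ/

Front: /i/ (high), /e/ (high-mid).
Central: /ɨ/ (high), /ɘ/ (high-mid), /ɜ/ (low-mid).
Back: /ɯ/ (high), /ɤ/ (high-mid), /ʌ/ (low-mid).
The low-mid row has no front member, so the gap is the low-mid front unrounded vowel /ɛ/.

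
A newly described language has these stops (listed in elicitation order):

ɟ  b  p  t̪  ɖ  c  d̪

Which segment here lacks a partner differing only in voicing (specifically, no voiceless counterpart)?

Bilabial: /p/ ~ /b/
Dental: /t̪/ ~ /d̪/
Palatal: /c/ ~ /ɟ/
Retroflex: only /ɖ/ (voiced); no voiceless partner.
So /ɖ/ is the unpaired segment.

/ɖ/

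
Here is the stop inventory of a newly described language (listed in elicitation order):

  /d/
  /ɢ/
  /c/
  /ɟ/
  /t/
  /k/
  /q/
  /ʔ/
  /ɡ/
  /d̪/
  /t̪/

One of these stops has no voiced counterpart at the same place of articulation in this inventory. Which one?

Dental: /t̪/ ~ /d̪/
Alveolar: /t/ ~ /d/
Palatal: /c/ ~ /ɟ/
Velar: /k/ ~ /ɡ/
Uvular: /q/ ~ /ɢ/
Glottal: only /ʔ/ (voiceless); no voiced partner.
So /ʔ/ is the unpaired segment.

/ʔ/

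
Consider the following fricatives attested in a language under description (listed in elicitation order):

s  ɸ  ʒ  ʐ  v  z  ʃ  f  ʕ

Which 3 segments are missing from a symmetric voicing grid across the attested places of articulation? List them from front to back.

/β/, /ʂ/, /ħ/

bilabial: voiceless /ɸ/, voiced —.
labiodental: voiceless /f/, voiced /v/.
alveolar: voiceless /s/, voiced /z/.
postalveolar: voiceless /ʃ/, voiced /ʒ/.
retroflex: voiceless —, voiced /ʐ/.
pharyngeal: voiceless —, voiced /ʕ/.
Gaps, from front to back: bilabial lacks voiced (/β/); retroflex lacks voiceless (/ʂ/); pharyngeal lacks voiceless (/ħ/).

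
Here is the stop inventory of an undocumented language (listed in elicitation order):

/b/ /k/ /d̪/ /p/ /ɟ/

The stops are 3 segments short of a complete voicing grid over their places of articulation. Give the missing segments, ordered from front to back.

bilabial: voiceless /p/, voiced /b/.
dental: voiceless —, voiced /d̪/.
palatal: voiceless —, voiced /ɟ/.
velar: voiceless /k/, voiced —.
Gaps, from front to back: dental lacks voiceless (/t̪/); palatal lacks voiceless (/c/); velar lacks voiced (/ɡ/).

/t̪/, /c/, /ɡ/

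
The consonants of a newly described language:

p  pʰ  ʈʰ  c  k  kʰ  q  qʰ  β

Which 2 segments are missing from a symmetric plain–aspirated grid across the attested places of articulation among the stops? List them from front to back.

place of articulation  plain     aspirated
bilabial          p         pʰ      
retroflex         —         ʈʰ      
palatal           c         —       
velar             k         kʰ      
uvular            q         qʰ      
Gaps, from front to back: retroflex lacks plain (/ʈ/); palatal lacks aspirated (/cʰ/).

/ʈ/, /cʰ/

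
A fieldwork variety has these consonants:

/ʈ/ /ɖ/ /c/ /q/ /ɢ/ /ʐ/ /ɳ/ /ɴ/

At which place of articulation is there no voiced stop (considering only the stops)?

palatal

place of articulation  voiceless  voiced  
retroflex         ʈ         ɖ       
palatal           c         —       
uvular            q         ɢ       
Every place of articulation has a voiced member except palatal, where /ɟ/ would be expected.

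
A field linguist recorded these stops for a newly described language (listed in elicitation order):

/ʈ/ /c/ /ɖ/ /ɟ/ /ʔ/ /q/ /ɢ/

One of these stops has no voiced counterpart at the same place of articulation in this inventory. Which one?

Retroflex: /ʈ/ ~ /ɖ/
Palatal: /c/ ~ /ɟ/
Uvular: /q/ ~ /ɢ/
Glottal: only /ʔ/ (voiceless); no voiced partner.
So /ʔ/ is the unpaired segment.

/ʔ/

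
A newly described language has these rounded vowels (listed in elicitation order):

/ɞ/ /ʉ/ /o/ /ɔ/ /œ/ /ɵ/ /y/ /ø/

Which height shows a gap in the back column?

high

height            front     central   back    
high              y         ʉ         —       
high-mid          ø         ɵ         o       
low-mid           œ         ɞ         ɔ       
Every height has a back member except high, where /u/ would be expected.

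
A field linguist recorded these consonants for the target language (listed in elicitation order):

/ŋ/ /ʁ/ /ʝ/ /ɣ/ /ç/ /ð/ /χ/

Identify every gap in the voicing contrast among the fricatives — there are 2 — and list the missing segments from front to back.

/θ/, /x/

Voiceless: /ç/ (palatal), /χ/ (uvular).
Voiced: /ð/ (dental), /ʝ/ (palatal), /ɣ/ (velar), /ʁ/ (uvular).
Gaps, from front to back: dental lacks voiceless (/θ/); velar lacks voiceless (/x/).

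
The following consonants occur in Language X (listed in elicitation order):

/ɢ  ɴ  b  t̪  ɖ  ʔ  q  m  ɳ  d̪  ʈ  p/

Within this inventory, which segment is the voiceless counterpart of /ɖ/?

/ʈ/

/ɖ/ is a voiced retroflex stop.
The voiceless counterpart is a voiceless retroflex stop — in this inventory, /ʈ/.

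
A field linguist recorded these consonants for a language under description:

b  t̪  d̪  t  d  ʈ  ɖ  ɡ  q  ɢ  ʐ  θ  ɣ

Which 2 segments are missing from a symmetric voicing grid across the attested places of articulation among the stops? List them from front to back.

place of articulation  voiceless  voiced  
bilabial          —         b       
dental            t̪        d̪      
alveolar          t         d       
retroflex         ʈ         ɖ       
velar             —         ɡ       
uvular            q         ɢ       
Gaps, from front to back: bilabial lacks voiceless (/p/); velar lacks voiceless (/k/).

/p/, /k/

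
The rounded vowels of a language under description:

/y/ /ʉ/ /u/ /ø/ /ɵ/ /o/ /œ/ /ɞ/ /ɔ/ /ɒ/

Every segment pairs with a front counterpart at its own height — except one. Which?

/ɒ/

High: /y/ ~ /ʉ/ ~ /u/
High-mid: /ø/ ~ /ɵ/ ~ /o/
Low-mid: /œ/ ~ /ɞ/ ~ /ɔ/
Low: only /ɒ/ (back); no front partner.
So /ɒ/ is the unpaired segment.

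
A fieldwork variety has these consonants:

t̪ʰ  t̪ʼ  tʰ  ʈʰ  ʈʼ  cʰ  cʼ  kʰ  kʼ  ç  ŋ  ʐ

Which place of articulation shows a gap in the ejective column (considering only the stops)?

alveolar

dental: aspirated /t̪ʰ/, ejective /t̪ʼ/.
alveolar: aspirated /tʰ/, ejective —.
retroflex: aspirated /ʈʰ/, ejective /ʈʼ/.
palatal: aspirated /cʰ/, ejective /cʼ/.
velar: aspirated /kʰ/, ejective /kʼ/.
Every place of articulation has an ejective member except alveolar, where /tʼ/ would be expected.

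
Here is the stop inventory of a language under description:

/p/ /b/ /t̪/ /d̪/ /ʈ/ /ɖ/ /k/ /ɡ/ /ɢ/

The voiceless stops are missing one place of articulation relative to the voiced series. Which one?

bilabial: voiceless /p/, voiced /b/.
dental: voiceless /t̪/, voiced /d̪/.
retroflex: voiceless /ʈ/, voiced /ɖ/.
velar: voiceless /k/, voiced /ɡ/.
uvular: voiceless —, voiced /ɢ/.
Every place of articulation has a voiceless member except uvular, where /q/ would be expected.

uvular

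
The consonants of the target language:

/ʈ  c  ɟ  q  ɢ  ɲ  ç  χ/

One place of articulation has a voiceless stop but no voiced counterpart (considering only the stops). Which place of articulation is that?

retroflex

Voiceless: /ʈ/ (retroflex), /c/ (palatal), /q/ (uvular).
Voiced: /ɟ/ (palatal), /ɢ/ (uvular).
Every place of articulation has a voiced member except retroflex, where /ɖ/ would be expected.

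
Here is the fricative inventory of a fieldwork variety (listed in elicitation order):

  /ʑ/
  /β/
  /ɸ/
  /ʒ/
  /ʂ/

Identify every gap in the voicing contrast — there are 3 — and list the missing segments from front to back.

place of articulation  voiceless  voiced  
bilabial          ɸ         β       
postalveolar      —         ʒ       
retroflex         ʂ         —       
alveolo-palatal   —         ʑ       
Gaps, from front to back: postalveolar lacks voiceless (/ʃ/); retroflex lacks voiced (/ʐ/); alveolo-palatal lacks voiceless (/ɕ/).

/ʃ/, /ʐ/, /ɕ/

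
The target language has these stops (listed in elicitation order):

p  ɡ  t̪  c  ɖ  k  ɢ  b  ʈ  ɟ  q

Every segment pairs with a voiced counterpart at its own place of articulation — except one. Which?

/t̪/

Bilabial: /p/ ~ /b/
Retroflex: /ʈ/ ~ /ɖ/
Palatal: /c/ ~ /ɟ/
Velar: /k/ ~ /ɡ/
Uvular: /q/ ~ /ɢ/
Dental: only /t̪/ (voiceless); no voiced partner.
So /t̪/ is the unpaired segment.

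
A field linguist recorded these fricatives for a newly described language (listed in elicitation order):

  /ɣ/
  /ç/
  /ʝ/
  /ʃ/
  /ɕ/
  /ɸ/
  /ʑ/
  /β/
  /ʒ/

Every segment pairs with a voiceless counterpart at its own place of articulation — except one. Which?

/ɣ/

Bilabial: /ɸ/ ~ /β/
Postalveolar: /ʃ/ ~ /ʒ/
Alveolo-palatal: /ɕ/ ~ /ʑ/
Palatal: /ç/ ~ /ʝ/
Velar: only /ɣ/ (voiced); no voiceless partner.
So /ɣ/ is the unpaired segment.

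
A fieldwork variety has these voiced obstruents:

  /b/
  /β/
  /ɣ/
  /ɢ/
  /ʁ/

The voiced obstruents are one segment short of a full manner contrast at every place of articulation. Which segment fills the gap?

Stop: /b/ (bilabial), /ɢ/ (uvular).
Fricative: /β/ (bilabial), /ɣ/ (velar), /ʁ/ (uvular).
The velar row has no stop member, so the gap is the velar stop /ɡ/.

/ɡ/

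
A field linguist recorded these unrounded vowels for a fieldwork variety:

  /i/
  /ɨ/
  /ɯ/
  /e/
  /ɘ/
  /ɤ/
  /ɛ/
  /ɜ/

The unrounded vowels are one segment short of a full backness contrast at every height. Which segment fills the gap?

/ʌ/

height            front     central   back    
high              i         ɨ         ɯ       
high-mid          e         ɘ         ɤ       
low-mid           ɛ         ɜ         —       
The low-mid row has no back member, so the gap is the low-mid back unrounded vowel /ʌ/.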